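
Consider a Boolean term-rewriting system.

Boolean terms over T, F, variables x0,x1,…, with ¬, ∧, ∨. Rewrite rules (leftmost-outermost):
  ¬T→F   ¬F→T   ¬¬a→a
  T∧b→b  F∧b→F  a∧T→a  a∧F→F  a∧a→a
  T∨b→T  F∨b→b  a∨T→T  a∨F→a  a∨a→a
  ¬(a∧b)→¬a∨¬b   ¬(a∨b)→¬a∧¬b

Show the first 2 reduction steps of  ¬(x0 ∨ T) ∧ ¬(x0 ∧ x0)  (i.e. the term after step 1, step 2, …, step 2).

Answer: after 2 steps: (¬x0 ∧ F) ∧ ¬(x0 ∧ x0)

Reduction:
  start: ¬(x0 ∨ T) ∧ ¬(x0 ∧ x0)
  step 1: (¬x0 ∧ ¬T) ∧ ¬(x0 ∧ x0)
  step 2: (¬x0 ∧ F) ∧ ¬(x0 ∧ x0)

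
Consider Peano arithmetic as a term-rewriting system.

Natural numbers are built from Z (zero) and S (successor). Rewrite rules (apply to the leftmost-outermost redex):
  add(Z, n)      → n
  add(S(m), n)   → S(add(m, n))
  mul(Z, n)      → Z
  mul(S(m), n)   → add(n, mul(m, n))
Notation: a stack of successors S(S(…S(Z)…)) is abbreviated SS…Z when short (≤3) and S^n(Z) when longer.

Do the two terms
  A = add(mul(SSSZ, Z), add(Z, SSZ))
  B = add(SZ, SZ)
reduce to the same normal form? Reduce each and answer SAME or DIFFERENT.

Answer: SAME — A ⇓ SSZ, B ⇓ SSZ

Reduction:
Term A:
  start: add(mul(SSSZ, Z), add(Z, SSZ))
  [1] add(add(Z, mul(SSZ, Z)), add(Z, SSZ))
  [2] add(mul(SSZ, Z), add(Z, SSZ))
  [3] add(add(Z, mul(SZ, Z)), add(Z, SSZ))
  [4] add(mul(SZ, Z), add(Z, SSZ))
  [5] add(add(Z, mul(Z, Z)), add(Z, SSZ))
  [6] add(mul(Z, Z), add(Z, SSZ))
  [7] add(Z, add(Z, SSZ))
  [8] add(Z, SSZ)
  [9] SSZ

Term B:
  start: add(SZ, SZ)
  [1] S(add(Z, SZ))
  [2] SSZ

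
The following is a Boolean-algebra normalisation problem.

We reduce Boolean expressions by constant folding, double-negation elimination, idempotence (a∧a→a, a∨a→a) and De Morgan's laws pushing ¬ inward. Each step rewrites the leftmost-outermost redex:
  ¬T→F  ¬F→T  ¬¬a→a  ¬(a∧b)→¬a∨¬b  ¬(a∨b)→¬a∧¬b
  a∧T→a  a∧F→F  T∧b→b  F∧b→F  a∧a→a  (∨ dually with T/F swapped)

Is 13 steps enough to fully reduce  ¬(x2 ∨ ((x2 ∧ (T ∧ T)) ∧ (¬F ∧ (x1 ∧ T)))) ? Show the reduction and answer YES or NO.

Answer: YES — reaches normal form ¬x2 ∧ (¬x2 ∨ ¬x1) in 13 ≤ 13 steps

Derivation:
  start: ¬(x2 ∨ ((x2 ∧ (T ∧ T)) ∧ (¬F ∧ (x1 ∧ T))))
  →1  ¬x2 ∧ ¬((x2 ∧ (T ∧ T)) ∧ (¬F ∧ (x1 ∧ T)))
  →2  ¬x2 ∧ (¬(x2 ∧ (T ∧ T)) ∨ ¬(¬F ∧ (x1 ∧ T)))
  →3  ¬x2 ∧ ((¬x2 ∨ ¬(T ∧ T)) ∨ ¬(¬F ∧ (x1 ∧ T)))
  →4  ¬x2 ∧ ((¬x2 ∨ (¬T ∨ ¬T)) ∨ ¬(¬F ∧ (x1 ∧ T)))
  →5  ¬x2 ∧ ((¬x2 ∨ ¬T) ∨ ¬(¬F ∧ (x1 ∧ T)))
  →6  ¬x2 ∧ ((¬x2 ∨ F) ∨ ¬(¬F ∧ (x1 ∧ T)))
  →7  ¬x2 ∧ (¬x2 ∨ ¬(¬F ∧ (x1 ∧ T)))
  →8  ¬x2 ∧ (¬x2 ∨ (¬¬F ∨ ¬(x1 ∧ T)))
  →9  ¬x2 ∧ (¬x2 ∨ (F ∨ ¬(x1 ∧ T)))
  →10  ¬x2 ∧ (¬x2 ∨ ¬(x1 ∧ T))
  →11  ¬x2 ∧ (¬x2 ∨ (¬x1 ∨ ¬T))
  →12  ¬x2 ∧ (¬x2 ∨ (¬x1 ∨ F))
  →13  ¬x2 ∧ (¬x2 ∨ ¬x1)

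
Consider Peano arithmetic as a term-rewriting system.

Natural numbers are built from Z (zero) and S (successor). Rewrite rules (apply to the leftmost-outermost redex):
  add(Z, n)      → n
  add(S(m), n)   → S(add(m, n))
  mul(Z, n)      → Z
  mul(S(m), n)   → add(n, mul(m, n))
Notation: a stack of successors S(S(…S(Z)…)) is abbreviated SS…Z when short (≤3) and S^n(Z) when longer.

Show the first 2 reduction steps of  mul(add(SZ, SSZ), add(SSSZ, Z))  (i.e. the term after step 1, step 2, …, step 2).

Answer: after 2 steps: add(add(SSSZ, Z), mul(add(Z, SSZ), add(SSSZ, Z)))

Reduction:
  start: mul(add(SZ, SSZ), add(SSSZ, Z))
  →1  mul(S(add(Z, SSZ)), add(SSSZ, Z))
  →2  add(add(SSSZ, Z), mul(add(Z, SSZ), add(SSSZ, Z)))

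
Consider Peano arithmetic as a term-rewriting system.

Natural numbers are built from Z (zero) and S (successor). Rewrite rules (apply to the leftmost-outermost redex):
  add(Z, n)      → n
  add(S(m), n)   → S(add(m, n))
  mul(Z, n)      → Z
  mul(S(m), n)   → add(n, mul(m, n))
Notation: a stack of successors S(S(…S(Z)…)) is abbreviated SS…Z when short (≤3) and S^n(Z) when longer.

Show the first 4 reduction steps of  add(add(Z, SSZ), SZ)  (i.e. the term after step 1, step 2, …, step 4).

  start: add(add(Z, SSZ), SZ)
  step 1: add(SSZ, SZ)
  step 2: S(add(SZ, SZ))
  step 3: S(S(add(Z, SZ)))
  step 4: SSSZ

Answer: after 4 steps: SSSZ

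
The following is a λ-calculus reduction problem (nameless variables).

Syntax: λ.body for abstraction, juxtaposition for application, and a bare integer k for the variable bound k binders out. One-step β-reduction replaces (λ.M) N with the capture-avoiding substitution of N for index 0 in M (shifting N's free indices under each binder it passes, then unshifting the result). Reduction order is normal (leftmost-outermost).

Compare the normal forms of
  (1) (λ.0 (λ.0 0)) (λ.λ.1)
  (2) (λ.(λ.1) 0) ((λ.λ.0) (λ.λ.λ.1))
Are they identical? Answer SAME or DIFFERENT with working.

Answer: DIFFERENT — A ⇓ λ.λ.0 0, B ⇓ λ.0

Working:
Term A:
  start: (λ.0 (λ.0 0)) (λ.λ.1)
  step 1: (λ.λ.1) (λ.0 0)
  step 2: λ.λ.0 0

Term B:
  start: (λ.(λ.1) 0) ((λ.λ.0) (λ.λ.λ.1))
  step 1: (λ.(λ.λ.0) (λ.λ.λ.1)) ((λ.λ.0) (λ.λ.λ.1))
  step 2: (λ.λ.0) (λ.λ.λ.1)
  step 3: λ.0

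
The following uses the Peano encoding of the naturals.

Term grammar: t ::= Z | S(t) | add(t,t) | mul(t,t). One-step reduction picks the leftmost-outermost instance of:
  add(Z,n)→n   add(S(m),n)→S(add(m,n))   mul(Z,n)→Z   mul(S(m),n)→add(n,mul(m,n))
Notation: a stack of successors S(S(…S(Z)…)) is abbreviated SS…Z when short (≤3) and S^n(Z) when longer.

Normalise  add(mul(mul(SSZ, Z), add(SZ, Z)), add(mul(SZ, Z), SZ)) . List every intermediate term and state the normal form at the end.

  start: add(mul(mul(SSZ, Z), add(SZ, Z)), add(mul(SZ, Z), SZ))
  step 1: add(mul(add(Z, mul(SZ, Z)), add(SZ, Z)), add(mul(SZ, Z), SZ))
  step 2: add(mul(mul(SZ, Z), add(SZ, Z)), add(mul(SZ, Z), SZ))
  step 3: add(mul(add(Z, mul(Z, Z)), add(SZ, Z)), add(mul(SZ, Z), SZ))
  step 4: add(mul(mul(Z, Z), add(SZ, Z)), add(mul(SZ, Z), SZ))
  step 5: add(mul(Z, add(SZ, Z)), add(mul(SZ, Z), SZ))
  step 6: add(Z, add(mul(SZ, Z), SZ))
  step 7: add(mul(SZ, Z), SZ)
  step 8: add(add(Z, mul(Z, Z)), SZ)
  step 9: add(mul(Z, Z), SZ)
  step 10: add(Z, SZ)
  step 11: SZ

Answer: normal form = SZ  (in 11 steps)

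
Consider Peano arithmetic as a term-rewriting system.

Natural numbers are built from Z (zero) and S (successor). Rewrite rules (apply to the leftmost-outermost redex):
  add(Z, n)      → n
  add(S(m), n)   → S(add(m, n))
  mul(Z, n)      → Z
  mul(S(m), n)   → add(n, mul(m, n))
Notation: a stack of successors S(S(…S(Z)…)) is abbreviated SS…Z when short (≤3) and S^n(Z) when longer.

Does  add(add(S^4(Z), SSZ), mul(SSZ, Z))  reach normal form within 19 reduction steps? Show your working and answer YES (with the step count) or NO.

  start: add(add(S^4(Z), SSZ), mul(SSZ, Z))
  step 1: add(S(add(SSSZ, SSZ)), mul(SSZ, Z))
  step 2: S(add(add(SSSZ, SSZ), mul(SSZ, Z)))
  step 3: S(add(S(add(SSZ, SSZ)), mul(SSZ, Z)))
  step 4: S(S(add(add(SSZ, SSZ), mul(SSZ, Z))))
  step 5: S(S(add(S(add(SZ, SSZ)), mul(SSZ, Z))))
  step 6: S(S(S(add(add(SZ, SSZ), mul(SSZ, Z)))))
  step 7: S(S(S(add(S(add(Z, SSZ)), mul(SSZ, Z)))))
  step 8: S(S(S(S(add(add(Z, SSZ), mul(SSZ, Z))))))
  step 9: S(S(S(S(add(SSZ, mul(SSZ, Z))))))
  step 10: S(S(S(S(S(add(SZ, mul(SSZ, Z)))))))
  step 11: S(S(S(S(S(S(add(Z, mul(SSZ, Z))))))))
  step 12: S(S(S(S(S(S(mul(SSZ, Z)))))))
  step 13: S(S(S(S(S(S(add(Z, mul(SZ, Z))))))))
  step 14: S(S(S(S(S(S(mul(SZ, Z)))))))
  step 15: S(S(S(S(S(S(add(Z, mul(Z, Z))))))))
  step 16: S(S(S(S(S(S(mul(Z, Z)))))))
  step 17: S^6(Z)

Answer: YES — reaches normal form S^6(Z) in 17 ≤ 19 steps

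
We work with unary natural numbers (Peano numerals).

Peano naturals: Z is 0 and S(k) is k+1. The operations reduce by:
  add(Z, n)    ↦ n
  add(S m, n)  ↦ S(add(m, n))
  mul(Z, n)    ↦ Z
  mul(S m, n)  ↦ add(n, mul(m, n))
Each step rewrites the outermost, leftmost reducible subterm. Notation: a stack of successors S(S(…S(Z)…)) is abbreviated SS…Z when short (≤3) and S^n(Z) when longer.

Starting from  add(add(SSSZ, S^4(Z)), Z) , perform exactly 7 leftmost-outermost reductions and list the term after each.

Answer: after 7 steps: S(S(S(add(S^4(Z), Z))))

Working:
  start: add(add(SSSZ, S^4(Z)), Z)
  step 1: add(S(add(SSZ, S^4(Z))), Z)
  step 2: S(add(add(SSZ, S^4(Z)), Z))
  step 3: S(add(S(add(SZ, S^4(Z))), Z))
  step 4: S(S(add(add(SZ, S^4(Z)), Z)))
  step 5: S(S(add(S(add(Z, S^4(Z))), Z)))
  step 6: S(S(S(add(add(Z, S^4(Z)), Z))))
  step 7: S(S(S(add(S^4(Z), Z))))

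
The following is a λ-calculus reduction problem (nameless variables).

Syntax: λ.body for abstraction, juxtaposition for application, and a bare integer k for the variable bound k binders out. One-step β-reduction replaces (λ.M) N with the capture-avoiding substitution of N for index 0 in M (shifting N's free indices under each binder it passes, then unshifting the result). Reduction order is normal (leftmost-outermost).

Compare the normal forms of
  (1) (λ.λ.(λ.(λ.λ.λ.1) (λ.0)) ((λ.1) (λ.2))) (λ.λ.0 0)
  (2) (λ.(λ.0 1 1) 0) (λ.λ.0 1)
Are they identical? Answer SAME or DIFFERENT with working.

Answer: DIFFERENT — A ⇓ λ.λ.λ.1, B ⇓ λ.0 (λ.λ.0 1)

Reduction:
Term A:
  start: (λ.λ.(λ.(λ.λ.λ.1) (λ.0)) ((λ.1) (λ.2))) (λ.λ.0 0)
  [1] λ.(λ.(λ.λ.λ.1) (λ.0)) ((λ.1) (λ.λ.λ.0 0))
  [2] λ.(λ.λ.λ.1) (λ.0)
  [3] λ.λ.λ.1

Term B:
  start: (λ.(λ.0 1 1) 0) (λ.λ.0 1)
  [1] (λ.0 (λ.λ.0 1) (λ.λ.0 1)) (λ.λ.0 1)
  [2] (λ.λ.0 1) (λ.λ.0 1) (λ.λ.0 1)
  [3] (λ.0 (λ.λ.0 1)) (λ.λ.0 1)
  [4] (λ.λ.0 1) (λ.λ.0 1)
  [5] λ.0 (λ.λ.0 1)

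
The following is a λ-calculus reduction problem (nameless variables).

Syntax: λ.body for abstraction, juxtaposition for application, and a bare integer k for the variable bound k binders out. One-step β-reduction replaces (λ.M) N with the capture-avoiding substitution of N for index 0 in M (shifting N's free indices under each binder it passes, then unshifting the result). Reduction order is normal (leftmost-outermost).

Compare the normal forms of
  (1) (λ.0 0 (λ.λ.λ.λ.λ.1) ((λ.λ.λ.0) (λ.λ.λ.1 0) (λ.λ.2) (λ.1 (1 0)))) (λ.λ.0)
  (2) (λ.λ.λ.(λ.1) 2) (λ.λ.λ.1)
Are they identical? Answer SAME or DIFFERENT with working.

Term A:
  start: (λ.0 0 (λ.λ.λ.λ.λ.1) ((λ.λ.λ.0) (λ.λ.λ.1 0) (λ.λ.2) (λ.1 (1 0)))) (λ.λ.0)
  step 1: (λ.λ.0) (λ.λ.0) (λ.λ.λ.λ.λ.1) ((λ.λ.λ.0) (λ.λ.λ.1 0) (λ.λ.λ.λ.0) (λ.(λ.λ.0) ((λ.λ.0) 0)))
  step 2: (λ.0) (λ.λ.λ.λ.λ.1) ((λ.λ.λ.0) (λ.λ.λ.1 0) (λ.λ.λ.λ.0) (λ.(λ.λ.0) ((λ.λ.0) 0)))
  step 3: (λ.λ.λ.λ.λ.1) ((λ.λ.λ.0) (λ.λ.λ.1 0) (λ.λ.λ.λ.0) (λ.(λ.λ.0) ((λ.λ.0) 0)))
  step 4: λ.λ.λ.λ.1

Term B:
  start: (λ.λ.λ.(λ.1) 2) (λ.λ.λ.1)
  step 1: λ.λ.(λ.1) (λ.λ.λ.1)
  step 2: λ.λ.0

Answer: DIFFERENT — A ⇓ λ.λ.λ.λ.1, B ⇓ λ.λ.0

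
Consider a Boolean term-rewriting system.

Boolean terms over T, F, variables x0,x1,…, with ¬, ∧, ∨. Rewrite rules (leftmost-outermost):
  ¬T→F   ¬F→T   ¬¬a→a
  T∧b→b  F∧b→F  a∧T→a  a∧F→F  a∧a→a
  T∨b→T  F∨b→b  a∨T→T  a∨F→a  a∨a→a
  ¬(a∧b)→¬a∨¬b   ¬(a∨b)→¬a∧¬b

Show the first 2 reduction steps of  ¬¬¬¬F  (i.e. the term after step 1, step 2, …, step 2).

  start: ¬¬¬¬F
  →1  ¬¬F
  →2  F

Answer: after 2 steps: F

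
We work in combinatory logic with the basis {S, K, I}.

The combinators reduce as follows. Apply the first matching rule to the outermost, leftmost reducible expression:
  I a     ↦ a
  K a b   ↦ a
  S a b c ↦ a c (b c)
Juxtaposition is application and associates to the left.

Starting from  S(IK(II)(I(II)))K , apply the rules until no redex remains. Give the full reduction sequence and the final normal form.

Answer: normal form = SIK  (in 3 steps)

Derivation:
  start: S(IK(II)(I(II)))K
  →1  S(K(II)(I(II)))K
  →2  S(II)K
  →3  SIK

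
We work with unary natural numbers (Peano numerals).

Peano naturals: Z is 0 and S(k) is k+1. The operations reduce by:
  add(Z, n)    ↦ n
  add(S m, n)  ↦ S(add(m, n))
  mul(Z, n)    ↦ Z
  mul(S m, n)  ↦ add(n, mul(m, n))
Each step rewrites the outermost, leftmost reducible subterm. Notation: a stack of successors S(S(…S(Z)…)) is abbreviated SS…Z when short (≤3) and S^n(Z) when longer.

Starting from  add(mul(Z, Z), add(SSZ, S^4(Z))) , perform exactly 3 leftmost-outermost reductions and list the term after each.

  start: add(mul(Z, Z), add(SSZ, S^4(Z)))
  →1  add(Z, add(SSZ, S^4(Z)))
  →2  add(SSZ, S^4(Z))
  →3  S(add(SZ, S^4(Z)))

Answer: after 3 steps: S(add(SZ, S^4(Z)))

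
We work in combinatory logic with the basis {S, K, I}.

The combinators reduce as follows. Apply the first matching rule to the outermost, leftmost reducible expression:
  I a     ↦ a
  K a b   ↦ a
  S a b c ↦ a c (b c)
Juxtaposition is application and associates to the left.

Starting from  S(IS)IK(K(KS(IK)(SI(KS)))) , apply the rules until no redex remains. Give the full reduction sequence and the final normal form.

Answer: normal form = K(S(SI(KS)))  (in 5 steps)

Reduction:
  start: S(IS)IK(K(KS(IK)(SI(KS))))
  →1  ISK(IK)(K(KS(IK)(SI(KS))))
  →2  SK(IK)(K(KS(IK)(SI(KS))))
  →3  K(K(KS(IK)(SI(KS))))(IK(K(KS(IK)(SI(KS)))))
  →4  K(KS(IK)(SI(KS)))
  →5  K(S(SI(KS)))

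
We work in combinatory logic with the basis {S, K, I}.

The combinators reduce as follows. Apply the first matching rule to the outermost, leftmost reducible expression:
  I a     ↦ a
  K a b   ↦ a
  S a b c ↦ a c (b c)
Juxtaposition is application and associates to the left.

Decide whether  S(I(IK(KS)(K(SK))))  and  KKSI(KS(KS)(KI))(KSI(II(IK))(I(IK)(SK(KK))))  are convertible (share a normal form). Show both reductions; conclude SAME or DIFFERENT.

Term A:
  start: S(I(IK(KS)(K(SK))))
  →1  S(IK(KS)(K(SK)))
  →2  S(K(KS)(K(SK)))
  →3  S(KS)

Term B:
  start: KKSI(KS(KS)(KI))(KSI(II(IK))(I(IK)(SK(KK))))
  →1  KI(KS(KS)(KI))(KSI(II(IK))(I(IK)(SK(KK))))
  →2  I(KSI(II(IK))(I(IK)(SK(KK))))
  →3  KSI(II(IK))(I(IK)(SK(KK)))
  →4  S(II(IK))(I(IK)(SK(KK)))
  →5  S(I(IK))(I(IK)(SK(KK)))
  →6  S(IK)(I(IK)(SK(KK)))
  →7  SK(I(IK)(SK(KK)))
  →8  SK(IK(SK(KK)))
  →9  SK(K(SK(KK)))

Answer: DIFFERENT — A ⇓ S(KS), B ⇓ SK(K(SK(KK)))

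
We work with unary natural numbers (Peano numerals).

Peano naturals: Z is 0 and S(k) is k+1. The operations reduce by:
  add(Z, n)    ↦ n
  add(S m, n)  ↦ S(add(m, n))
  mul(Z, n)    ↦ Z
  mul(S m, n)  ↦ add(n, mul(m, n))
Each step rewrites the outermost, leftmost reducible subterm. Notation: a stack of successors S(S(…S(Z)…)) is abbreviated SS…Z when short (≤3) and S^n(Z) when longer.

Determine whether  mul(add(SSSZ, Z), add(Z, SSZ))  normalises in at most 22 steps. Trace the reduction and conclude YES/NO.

  start: mul(add(SSSZ, Z), add(Z, SSZ))
  [1] mul(S(add(SSZ, Z)), add(Z, SSZ))
  [2] add(add(Z, SSZ), mul(add(SSZ, Z), add(Z, SSZ)))
  [3] add(SSZ, mul(add(SSZ, Z), add(Z, SSZ)))
  [4] S(add(SZ, mul(add(SSZ, Z), add(Z, SSZ))))
  [5] S(S(add(Z, mul(add(SSZ, Z), add(Z, SSZ)))))
  [6] S(S(mul(add(SSZ, Z), add(Z, SSZ))))
  [7] S(S(mul(S(add(SZ, Z)), add(Z, SSZ))))
  [8] S(S(add(add(Z, SSZ), mul(add(SZ, Z), add(Z, SSZ)))))
  [9] S(S(add(SSZ, mul(add(SZ, Z), add(Z, SSZ)))))
  [10] S(S(S(add(SZ, mul(add(SZ, Z), add(Z, SSZ))))))
  [11] S(S(S(S(add(Z, mul(add(SZ, Z), add(Z, SSZ)))))))
  [12] S(S(S(S(mul(add(SZ, Z), add(Z, SSZ))))))
  [13] S(S(S(S(mul(S(add(Z, Z)), add(Z, SSZ))))))
  [14] S(S(S(S(add(add(Z, SSZ), mul(add(Z, Z), add(Z, SSZ)))))))
  [15] S(S(S(S(add(SSZ, mul(add(Z, Z), add(Z, SSZ)))))))
  [16] S(S(S(S(S(add(SZ, mul(add(Z, Z), add(Z, SSZ))))))))
  [17] S(S(S(S(S(S(add(Z, mul(add(Z, Z), add(Z, SSZ)))))))))
  [18] S(S(S(S(S(S(mul(add(Z, Z), add(Z, SSZ))))))))
  [19] S(S(S(S(S(S(mul(Z, add(Z, SSZ))))))))
  [20] S^6(Z)

Answer: YES — reaches normal form S^6(Z) in 20 ≤ 22 steps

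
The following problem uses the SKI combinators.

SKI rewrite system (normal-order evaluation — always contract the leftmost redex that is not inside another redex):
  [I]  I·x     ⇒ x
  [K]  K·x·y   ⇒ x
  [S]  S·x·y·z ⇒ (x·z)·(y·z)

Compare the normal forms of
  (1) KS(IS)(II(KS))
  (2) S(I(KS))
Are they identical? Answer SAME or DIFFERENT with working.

Answer: SAME — A ⇓ S(KS), B ⇓ S(KS)

Derivation:
Term A:
  start: KS(IS)(II(KS))
  step 1: S(II(KS))
  step 2: S(I(KS))
  step 3: S(KS)

Term B:
  start: S(I(KS))
  step 1: S(KS)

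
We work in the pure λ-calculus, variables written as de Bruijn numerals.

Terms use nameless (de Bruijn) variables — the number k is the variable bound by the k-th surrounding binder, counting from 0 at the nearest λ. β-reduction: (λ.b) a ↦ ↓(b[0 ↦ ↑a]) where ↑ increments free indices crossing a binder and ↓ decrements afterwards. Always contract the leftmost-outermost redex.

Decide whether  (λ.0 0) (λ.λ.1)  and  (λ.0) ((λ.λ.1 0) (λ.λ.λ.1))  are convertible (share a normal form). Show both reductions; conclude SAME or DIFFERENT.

Term A:
  start: (λ.0 0) (λ.λ.1)
  step 1: (λ.λ.1) (λ.λ.1)
  step 2: λ.λ.λ.1

Term B:
  start: (λ.0) ((λ.λ.1 0) (λ.λ.λ.1))
  step 1: (λ.λ.1 0) (λ.λ.λ.1)
  step 2: λ.(λ.λ.λ.1) 0
  step 3: λ.λ.λ.1

Answer: SAME — A ⇓ λ.λ.λ.1, B ⇓ λ.λ.λ.1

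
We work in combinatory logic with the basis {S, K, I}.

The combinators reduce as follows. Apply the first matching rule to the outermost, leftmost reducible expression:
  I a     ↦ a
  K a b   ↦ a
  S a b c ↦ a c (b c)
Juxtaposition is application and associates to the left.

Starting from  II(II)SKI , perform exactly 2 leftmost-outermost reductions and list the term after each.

Answer: after 2 steps: IISKI

Working:
  start: II(II)SKI
  step 1: I(II)SKI
  step 2: IISKI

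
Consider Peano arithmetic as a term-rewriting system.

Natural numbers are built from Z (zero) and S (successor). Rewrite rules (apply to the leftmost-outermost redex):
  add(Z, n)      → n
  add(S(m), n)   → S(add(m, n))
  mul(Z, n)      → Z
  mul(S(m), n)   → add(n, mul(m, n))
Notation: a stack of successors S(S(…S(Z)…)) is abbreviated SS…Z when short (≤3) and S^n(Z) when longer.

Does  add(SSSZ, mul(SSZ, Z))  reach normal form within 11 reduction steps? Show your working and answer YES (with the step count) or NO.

  start: add(SSSZ, mul(SSZ, Z))
  step 1: S(add(SSZ, mul(SSZ, Z)))
  step 2: S(S(add(SZ, mul(SSZ, Z))))
  step 3: S(S(S(add(Z, mul(SSZ, Z)))))
  step 4: S(S(S(mul(SSZ, Z))))
  step 5: S(S(S(add(Z, mul(SZ, Z)))))
  step 6: S(S(S(mul(SZ, Z))))
  step 7: S(S(S(add(Z, mul(Z, Z)))))
  step 8: S(S(S(mul(Z, Z))))
  step 9: SSSZ

Answer: YES — reaches normal form SSSZ in 9 ≤ 11 steps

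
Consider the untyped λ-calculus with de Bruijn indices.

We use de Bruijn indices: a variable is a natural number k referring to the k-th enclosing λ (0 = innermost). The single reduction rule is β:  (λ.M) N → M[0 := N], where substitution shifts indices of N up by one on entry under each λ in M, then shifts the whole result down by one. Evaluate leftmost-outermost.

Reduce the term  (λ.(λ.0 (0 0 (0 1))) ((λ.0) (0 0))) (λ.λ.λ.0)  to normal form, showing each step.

  start: (λ.(λ.0 (0 0 (0 1))) ((λ.0) (0 0))) (λ.λ.λ.0)
  step 1: (λ.0 (0 0 (0 (λ.λ.λ.0)))) ((λ.0) ((λ.λ.λ.0) (λ.λ.λ.0)))
  step 2: (λ.0) ((λ.λ.λ.0) (λ.λ.λ.0)) ((λ.0) ((λ.λ.λ.0) (λ.λ.λ.0)) ((λ.0) ((λ.λ.λ.0) (λ.λ.λ.0))) ((λ.0) ((λ.λ.λ.0) (λ.λ.λ.0)) (λ.λ.λ.0)))
  step 3: (λ.λ.λ.0) (λ.λ.λ.0) ((λ.0) ((λ.λ.λ.0) (λ.λ.λ.0)) ((λ.0) ((λ.λ.λ.0) (λ.λ.λ.0))) ((λ.0) ((λ.λ.λ.0) (λ.λ.λ.0)) (λ.λ.λ.0)))
  step 4: (λ.λ.0) ((λ.0) ((λ.λ.λ.0) (λ.λ.λ.0)) ((λ.0) ((λ.λ.λ.0) (λ.λ.λ.0))) ((λ.0) ((λ.λ.λ.0) (λ.λ.λ.0)) (λ.λ.λ.0)))
  step 5: λ.0

Answer: normal form = λ.0  (in 5 steps)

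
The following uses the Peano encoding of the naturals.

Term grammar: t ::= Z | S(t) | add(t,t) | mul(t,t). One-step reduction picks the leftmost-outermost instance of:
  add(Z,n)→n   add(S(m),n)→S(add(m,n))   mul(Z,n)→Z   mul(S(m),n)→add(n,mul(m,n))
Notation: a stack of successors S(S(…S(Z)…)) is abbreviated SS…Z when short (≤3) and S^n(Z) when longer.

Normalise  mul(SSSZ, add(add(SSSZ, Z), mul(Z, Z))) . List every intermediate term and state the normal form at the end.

  start: mul(SSSZ, add(add(SSSZ, Z), mul(Z, Z)))
  [1] add(add(add(SSSZ, Z), mul(Z, Z)), mul(SSZ, add(add(SSSZ, Z), mul(Z, Z))))
  [2] add(add(S(add(SSZ, Z)), mul(Z, Z)), mul(SSZ, add(add(SSSZ, Z), mul(Z, Z))))
  [3] add(S(add(add(SSZ, Z), mul(Z, Z))), mul(SSZ, add(add(SSSZ, Z), mul(Z, Z))))
  [4] S(add(add(add(SSZ, Z), mul(Z, Z)), mul(SSZ, add(add(SSSZ, Z), mul(Z, Z)))))
  [5] S(add(add(S(add(SZ, Z)), mul(Z, Z)), mul(SSZ, add(add(SSSZ, Z), mul(Z, Z)))))
  [6] S(add(S(add(add(SZ, Z), mul(Z, Z))), mul(SSZ, add(add(SSSZ, Z), mul(Z, Z)))))
  [7] S(S(add(add(add(SZ, Z), mul(Z, Z)), mul(SSZ, add(add(SSSZ, Z), mul(Z, Z))))))
  [8] S(S(add(add(S(add(Z, Z)), mul(Z, Z)), mul(SSZ, add(add(SSSZ, Z), mul(Z, Z))))))
  [9] S(S(add(S(add(add(Z, Z), mul(Z, Z))), mul(SSZ, add(add(SSSZ, Z), mul(Z, Z))))))
  [10] S(S(S(add(add(add(Z, Z), mul(Z, Z)), mul(SSZ, add(add(SSSZ, Z), mul(Z, Z)))))))
  [11] S(S(S(add(add(Z, mul(Z, Z)), mul(SSZ, add(add(SSSZ, Z), mul(Z, Z)))))))
  [12] S(S(S(add(mul(Z, Z), mul(SSZ, add(add(SSSZ, Z), mul(Z, Z)))))))
  [13] S(S(S(add(Z, mul(SSZ, add(add(SSSZ, Z), mul(Z, Z)))))))
  [14] S(S(S(mul(SSZ, add(add(SSSZ, Z), mul(Z, Z))))))
  [15] S(S(S(add(add(add(SSSZ, Z), mul(Z, Z)), mul(SZ, add(add(SSSZ, Z), mul(Z, Z)))))))
  [16] S(S(S(add(add(S(add(SSZ, Z)), mul(Z, Z)), mul(SZ, add(add(SSSZ, Z), mul(Z, Z)))))))
  [17] S(S(S(add(S(add(add(SSZ, Z), mul(Z, Z))), mul(SZ, add(add(SSSZ, Z), mul(Z, Z)))))))
  [18] S(S(S(S(add(add(add(SSZ, Z), mul(Z, Z)), mul(SZ, add(add(SSSZ, Z), mul(Z, Z))))))))
  [19] S(S(S(S(add(add(S(add(SZ, Z)), mul(Z, Z)), mul(SZ, add(add(SSSZ, Z), mul(Z, Z))))))))
  [20] S(S(S(S(add(S(add(add(SZ, Z), mul(Z, Z))), mul(SZ, add(add(SSSZ, Z), mul(Z, Z))))))))
  [21] S(S(S(S(S(add(add(add(SZ, Z), mul(Z, Z)), mul(SZ, add(add(SSSZ, Z), mul(Z, Z)))))))))
  [22] S(S(S(S(S(add(add(S(add(Z, Z)), mul(Z, Z)), mul(SZ, add(add(SSSZ, Z), mul(Z, Z)))))))))
  [23] S(S(S(S(S(add(S(add(add(Z, Z), mul(Z, Z))), mul(SZ, add(add(SSSZ, Z), mul(Z, Z)))))))))
  [24] S(S(S(S(S(S(add(add(add(Z, Z), mul(Z, Z)), mul(SZ, add(add(SSSZ, Z), mul(Z, Z))))))))))
  [25] S(S(S(S(S(S(add(add(Z, mul(Z, Z)), mul(SZ, add(add(SSSZ, Z), mul(Z, Z))))))))))
  [26] S(S(S(S(S(S(add(mul(Z, Z), mul(SZ, add(add(SSSZ, Z), mul(Z, Z))))))))))
  [27] S(S(S(S(S(S(add(Z, mul(SZ, add(add(SSSZ, Z), mul(Z, Z))))))))))
  [28] S(S(S(S(S(S(mul(SZ, add(add(SSSZ, Z), mul(Z, Z)))))))))
  [29] S(S(S(S(S(S(add(add(add(SSSZ, Z), mul(Z, Z)), mul(Z, add(add(SSSZ, Z), mul(Z, Z))))))))))
  [30] S(S(S(S(S(S(add(add(S(add(SSZ, Z)), mul(Z, Z)), mul(Z, add(add(SSSZ, Z), mul(Z, Z))))))))))
  [31] S(S(S(S(S(S(add(S(add(add(SSZ, Z), mul(Z, Z))), mul(Z, add(add(SSSZ, Z), mul(Z, Z))))))))))
  [32] S(S(S(S(S(S(S(add(add(add(SSZ, Z), mul(Z, Z)), mul(Z, add(add(SSSZ, Z), mul(Z, Z)))))))))))
  [33] S(S(S(S(S(S(S(add(add(S(add(SZ, Z)), mul(Z, Z)), mul(Z, add(add(SSSZ, Z), mul(Z, Z)))))))))))
  [34] S(S(S(S(S(S(S(add(S(add(add(SZ, Z), mul(Z, Z))), mul(Z, add(add(SSSZ, Z), mul(Z, Z)))))))))))
  [35] S(S(S(S(S(S(S(S(add(add(add(SZ, Z), mul(Z, Z)), mul(Z, add(add(SSSZ, Z), mul(Z, Z))))))))))))
  [36] S(S(S(S(S(S(S(S(add(add(S(add(Z, Z)), mul(Z, Z)), mul(Z, add(add(SSSZ, Z), mul(Z, Z))))))))))))
  [37] S(S(S(S(S(S(S(S(add(S(add(add(Z, Z), mul(Z, Z))), mul(Z, add(add(SSSZ, Z), mul(Z, Z))))))))))))
  [38] S(S(S(S(S(S(S(S(S(add(add(add(Z, Z), mul(Z, Z)), mul(Z, add(add(SSSZ, Z), mul(Z, Z)))))))))))))
  [39] S(S(S(S(S(S(S(S(S(add(add(Z, mul(Z, Z)), mul(Z, add(add(SSSZ, Z), mul(Z, Z)))))))))))))
  [40] S(S(S(S(S(S(S(S(S(add(mul(Z, Z), mul(Z, add(add(SSSZ, Z), mul(Z, Z)))))))))))))
  [41] S(S(S(S(S(S(S(S(S(add(Z, mul(Z, add(add(SSSZ, Z), mul(Z, Z)))))))))))))
  [42] S(S(S(S(S(S(S(S(S(mul(Z, add(add(SSSZ, Z), mul(Z, Z))))))))))))
  [43] S^9(Z)

Answer: normal form = S^9(Z)  (in 43 steps)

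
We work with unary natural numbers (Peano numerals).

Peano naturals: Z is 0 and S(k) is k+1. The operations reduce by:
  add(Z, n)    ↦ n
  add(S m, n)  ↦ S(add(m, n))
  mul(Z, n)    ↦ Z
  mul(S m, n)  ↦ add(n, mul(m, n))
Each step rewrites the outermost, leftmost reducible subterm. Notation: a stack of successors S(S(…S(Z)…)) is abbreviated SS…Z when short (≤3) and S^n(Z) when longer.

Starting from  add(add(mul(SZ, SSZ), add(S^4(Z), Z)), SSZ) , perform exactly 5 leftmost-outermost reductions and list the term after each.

  start: add(add(mul(SZ, SSZ), add(S^4(Z), Z)), SSZ)
  [1] add(add(add(SSZ, mul(Z, SSZ)), add(S^4(Z), Z)), SSZ)
  [2] add(add(S(add(SZ, mul(Z, SSZ))), add(S^4(Z), Z)), SSZ)
  [3] add(S(add(add(SZ, mul(Z, SSZ)), add(S^4(Z), Z))), SSZ)
  [4] S(add(add(add(SZ, mul(Z, SSZ)), add(S^4(Z), Z)), SSZ))
  [5] S(add(add(S(add(Z, mul(Z, SSZ))), add(S^4(Z), Z)), SSZ))

Answer: after 5 steps: S(add(add(S(add(Z, mul(Z, SSZ))), add(S^4(Z), Z)), SSZ))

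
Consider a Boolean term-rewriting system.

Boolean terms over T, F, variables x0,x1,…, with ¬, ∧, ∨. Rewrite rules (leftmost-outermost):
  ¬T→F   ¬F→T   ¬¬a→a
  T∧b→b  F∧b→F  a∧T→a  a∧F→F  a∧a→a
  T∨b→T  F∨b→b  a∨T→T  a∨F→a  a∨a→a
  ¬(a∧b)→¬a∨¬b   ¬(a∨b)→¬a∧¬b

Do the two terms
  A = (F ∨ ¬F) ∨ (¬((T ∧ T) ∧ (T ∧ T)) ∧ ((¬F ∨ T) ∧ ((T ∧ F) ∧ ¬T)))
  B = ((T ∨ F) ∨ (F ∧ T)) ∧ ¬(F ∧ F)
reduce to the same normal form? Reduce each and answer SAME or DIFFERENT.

Term A:
  start: (F ∨ ¬F) ∨ (¬((T ∧ T) ∧ (T ∧ T)) ∧ ((¬F ∨ T) ∧ ((T ∧ F) ∧ ¬T)))
  [1] ¬F ∨ (¬((T ∧ T) ∧ (T ∧ T)) ∧ ((¬F ∨ T) ∧ ((T ∧ F) ∧ ¬T)))
  [2] T ∨ (¬((T ∧ T) ∧ (T ∧ T)) ∧ ((¬F ∨ T) ∧ ((T ∧ F) ∧ ¬T)))
  [3] T

Term B:
  start: ((T ∨ F) ∨ (F ∧ T)) ∧ ¬(F ∧ F)
  [1] (T ∨ (F ∧ T)) ∧ ¬(F ∧ F)
  [2] T ∧ ¬(F ∧ F)
  [3] ¬(F ∧ F)
  [4] ¬F ∨ ¬F
  [5] ¬F
  [6] T

Answer: SAME — A ⇓ T, B ⇓ T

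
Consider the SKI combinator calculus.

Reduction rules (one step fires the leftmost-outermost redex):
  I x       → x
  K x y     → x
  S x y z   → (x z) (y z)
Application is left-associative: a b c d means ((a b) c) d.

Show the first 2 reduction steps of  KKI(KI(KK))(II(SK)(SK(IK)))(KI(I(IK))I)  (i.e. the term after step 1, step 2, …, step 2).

  start: KKI(KI(KK))(II(SK)(SK(IK)))(KI(I(IK))I)
  →1  K(KI(KK))(II(SK)(SK(IK)))(KI(I(IK))I)
  →2  KI(KK)(KI(I(IK))I)

Answer: after 2 steps: KI(KK)(KI(I(IK))I)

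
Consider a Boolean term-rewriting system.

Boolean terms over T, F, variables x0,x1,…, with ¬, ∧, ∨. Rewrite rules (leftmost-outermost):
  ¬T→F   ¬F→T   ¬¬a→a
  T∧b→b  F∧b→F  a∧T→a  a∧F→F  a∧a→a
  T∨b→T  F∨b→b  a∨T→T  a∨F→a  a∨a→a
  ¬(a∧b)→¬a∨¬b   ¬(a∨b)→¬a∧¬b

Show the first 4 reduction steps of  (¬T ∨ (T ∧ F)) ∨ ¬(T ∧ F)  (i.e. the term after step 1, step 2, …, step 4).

  start: (¬T ∨ (T ∧ F)) ∨ ¬(T ∧ F)
  [1] (F ∨ (T ∧ F)) ∨ ¬(T ∧ F)
  [2] (T ∧ F) ∨ ¬(T ∧ F)
  [3] F ∨ ¬(T ∧ F)
  [4] ¬(T ∧ F)

Answer: after 4 steps: ¬(T ∧ F)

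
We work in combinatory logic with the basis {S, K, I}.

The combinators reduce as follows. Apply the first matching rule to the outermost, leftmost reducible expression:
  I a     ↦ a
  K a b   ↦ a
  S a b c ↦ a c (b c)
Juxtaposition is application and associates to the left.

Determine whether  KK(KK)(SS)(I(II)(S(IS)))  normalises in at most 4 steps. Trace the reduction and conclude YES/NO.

  start: KK(KK)(SS)(I(II)(S(IS)))
  step 1: K(SS)(I(II)(S(IS)))
  step 2: SS

Answer: YES — reaches normal form SS in 2 ≤ 4 steps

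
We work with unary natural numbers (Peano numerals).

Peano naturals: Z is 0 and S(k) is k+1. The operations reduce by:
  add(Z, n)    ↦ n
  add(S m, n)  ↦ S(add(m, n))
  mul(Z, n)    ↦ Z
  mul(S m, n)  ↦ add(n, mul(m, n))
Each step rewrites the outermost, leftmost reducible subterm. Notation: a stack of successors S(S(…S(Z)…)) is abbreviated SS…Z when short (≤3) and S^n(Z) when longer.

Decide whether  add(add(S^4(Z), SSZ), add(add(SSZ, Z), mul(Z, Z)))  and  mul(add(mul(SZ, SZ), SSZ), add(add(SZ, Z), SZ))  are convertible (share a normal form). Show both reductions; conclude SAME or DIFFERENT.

Term A:
  start: add(add(S^4(Z), SSZ), add(add(SSZ, Z), mul(Z, Z)))
  step 1: add(S(add(SSSZ, SSZ)), add(add(SSZ, Z), mul(Z, Z)))
  step 2: S(add(add(SSSZ, SSZ), add(add(SSZ, Z), mul(Z, Z))))
  step 3: S(add(S(add(SSZ, SSZ)), add(add(SSZ, Z), mul(Z, Z))))
  step 4: S(S(add(add(SSZ, SSZ), add(add(SSZ, Z), mul(Z, Z)))))
  step 5: S(S(add(S(add(SZ, SSZ)), add(add(SSZ, Z), mul(Z, Z)))))
  step 6: S(S(S(add(add(SZ, SSZ), add(add(SSZ, Z), mul(Z, Z))))))
  step 7: S(S(S(add(S(add(Z, SSZ)), add(add(SSZ, Z), mul(Z, Z))))))
  step 8: S(S(S(S(add(add(Z, SSZ), add(add(SSZ, Z), mul(Z, Z)))))))
  step 9: S(S(S(S(add(SSZ, add(add(SSZ, Z), mul(Z, Z)))))))
  step 10: S(S(S(S(S(add(SZ, add(add(SSZ, Z), mul(Z, Z))))))))
  step 11: S(S(S(S(S(S(add(Z, add(add(SSZ, Z), mul(Z, Z)))))))))
  step 12: S(S(S(S(S(S(add(add(SSZ, Z), mul(Z, Z))))))))
  step 13: S(S(S(S(S(S(add(S(add(SZ, Z)), mul(Z, Z))))))))
  step 14: S(S(S(S(S(S(S(add(add(SZ, Z), mul(Z, Z)))))))))
  step 15: S(S(S(S(S(S(S(add(S(add(Z, Z)), mul(Z, Z)))))))))
  step 16: S(S(S(S(S(S(S(S(add(add(Z, Z), mul(Z, Z))))))))))
  step 17: S(S(S(S(S(S(S(S(add(Z, mul(Z, Z))))))))))
  step 18: S(S(S(S(S(S(S(S(mul(Z, Z)))))))))
  step 19: S^8(Z)

Term B:
  start: mul(add(mul(SZ, SZ), SSZ), add(add(SZ, Z), SZ))
  step 1: mul(add(add(SZ, mul(Z, SZ)), SSZ), add(add(SZ, Z), SZ))
  step 2: mul(add(S(add(Z, mul(Z, SZ))), SSZ), add(add(SZ, Z), SZ))
  step 3: mul(S(add(add(Z, mul(Z, SZ)), SSZ)), add(add(SZ, Z), SZ))
  step 4: add(add(add(SZ, Z), SZ), mul(add(add(Z, mul(Z, SZ)), SSZ), add(add(SZ, Z), SZ)))
  step 5: add(add(S(add(Z, Z)), SZ), mul(add(add(Z, mul(Z, SZ)), SSZ), add(add(SZ, Z), SZ)))
  step 6: add(S(add(add(Z, Z), SZ)), mul(add(add(Z, mul(Z, SZ)), SSZ), add(add(SZ, Z), SZ)))
  step 7: S(add(add(add(Z, Z), SZ), mul(add(add(Z, mul(Z, SZ)), SSZ), add(add(SZ, Z), SZ))))
  step 8: S(add(add(Z, SZ), mul(add(add(Z, mul(Z, SZ)), SSZ), add(add(SZ, Z), SZ))))
  step 9: S(add(SZ, mul(add(add(Z, mul(Z, SZ)), SSZ), add(add(SZ, Z), SZ))))
  step 10: S(S(add(Z, mul(add(add(Z, mul(Z, SZ)), SSZ), add(add(SZ, Z), SZ)))))
  step 11: S(S(mul(add(add(Z, mul(Z, SZ)), SSZ), add(add(SZ, Z), SZ))))
  step 12: S(S(mul(add(mul(Z, SZ), SSZ), add(add(SZ, Z), SZ))))
  step 13: S(S(mul(add(Z, SSZ), add(add(SZ, Z), SZ))))
  step 14: S(S(mul(SSZ, add(add(SZ, Z), SZ))))
  step 15: S(S(add(add(add(SZ, Z), SZ), mul(SZ, add(add(SZ, Z), SZ)))))
  step 16: S(S(add(add(S(add(Z, Z)), SZ), mul(SZ, add(add(SZ, Z), SZ)))))
  step 17: S(S(add(S(add(add(Z, Z), SZ)), mul(SZ, add(add(SZ, Z), SZ)))))
  step 18: S(S(S(add(add(add(Z, Z), SZ), mul(SZ, add(add(SZ, Z), SZ))))))
  step 19: S(S(S(add(add(Z, SZ), mul(SZ, add(add(SZ, Z), SZ))))))
  step 20: S(S(S(add(SZ, mul(SZ, add(add(SZ, Z), SZ))))))
  step 21: S(S(S(S(add(Z, mul(SZ, add(add(SZ, Z), SZ)))))))
  step 22: S(S(S(S(mul(SZ, add(add(SZ, Z), SZ))))))
  step 23: S(S(S(S(add(add(add(SZ, Z), SZ), mul(Z, add(add(SZ, Z), SZ)))))))
  step 24: S(S(S(S(add(add(S(add(Z, Z)), SZ), mul(Z, add(add(SZ, Z), SZ)))))))
  step 25: S(S(S(S(add(S(add(add(Z, Z), SZ)), mul(Z, add(add(SZ, Z), SZ)))))))
  step 26: S(S(S(S(S(add(add(add(Z, Z), SZ), mul(Z, add(add(SZ, Z), SZ))))))))
  step 27: S(S(S(S(S(add(add(Z, SZ), mul(Z, add(add(SZ, Z), SZ))))))))
  step 28: S(S(S(S(S(add(SZ, mul(Z, add(add(SZ, Z), SZ))))))))
  step 29: S(S(S(S(S(S(add(Z, mul(Z, add(add(SZ, Z), SZ)))))))))
  step 30: S(S(S(S(S(S(mul(Z, add(add(SZ, Z), SZ))))))))
  step 31: S^6(Z)

Answer: DIFFERENT — A ⇓ S^8(Z), B ⇓ S^6(Z)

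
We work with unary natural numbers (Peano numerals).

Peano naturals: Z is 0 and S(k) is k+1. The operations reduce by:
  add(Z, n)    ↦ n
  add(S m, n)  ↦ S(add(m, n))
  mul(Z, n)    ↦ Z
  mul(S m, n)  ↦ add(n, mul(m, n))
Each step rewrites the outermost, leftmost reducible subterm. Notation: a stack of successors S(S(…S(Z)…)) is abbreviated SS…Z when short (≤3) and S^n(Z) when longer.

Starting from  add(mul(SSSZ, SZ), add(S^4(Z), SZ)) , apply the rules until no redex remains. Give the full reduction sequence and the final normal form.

  start: add(mul(SSSZ, SZ), add(S^4(Z), SZ))
  step 1: add(add(SZ, mul(SSZ, SZ)), add(S^4(Z), SZ))
  step 2: add(S(add(Z, mul(SSZ, SZ))), add(S^4(Z), SZ))
  step 3: S(add(add(Z, mul(SSZ, SZ)), add(S^4(Z), SZ)))
  step 4: S(add(mul(SSZ, SZ), add(S^4(Z), SZ)))
  step 5: S(add(add(SZ, mul(SZ, SZ)), add(S^4(Z), SZ)))
  step 6: S(add(S(add(Z, mul(SZ, SZ))), add(S^4(Z), SZ)))
  step 7: S(S(add(add(Z, mul(SZ, SZ)), add(S^4(Z), SZ))))
  step 8: S(S(add(mul(SZ, SZ), add(S^4(Z), SZ))))
  step 9: S(S(add(add(SZ, mul(Z, SZ)), add(S^4(Z), SZ))))
  step 10: S(S(add(S(add(Z, mul(Z, SZ))), add(S^4(Z), SZ))))
  step 11: S(S(S(add(add(Z, mul(Z, SZ)), add(S^4(Z), SZ)))))
  step 12: S(S(S(add(mul(Z, SZ), add(S^4(Z), SZ)))))
  step 13: S(S(S(add(Z, add(S^4(Z), SZ)))))
  step 14: S(S(S(add(S^4(Z), SZ))))
  step 15: S(S(S(S(add(SSSZ, SZ)))))
  step 16: S(S(S(S(S(add(SSZ, SZ))))))
  step 17: S(S(S(S(S(S(add(SZ, SZ)))))))
  step 18: S(S(S(S(S(S(S(add(Z, SZ))))))))
  step 19: S^8(Z)

Answer: normal form = S^8(Z)  (in 19 steps)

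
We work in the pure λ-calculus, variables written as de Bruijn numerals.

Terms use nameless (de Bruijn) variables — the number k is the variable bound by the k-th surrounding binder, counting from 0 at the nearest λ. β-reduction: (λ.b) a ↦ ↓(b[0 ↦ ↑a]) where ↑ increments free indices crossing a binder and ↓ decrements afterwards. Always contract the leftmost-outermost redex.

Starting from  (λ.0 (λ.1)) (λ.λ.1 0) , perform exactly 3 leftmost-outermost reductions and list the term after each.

  start: (λ.0 (λ.1)) (λ.λ.1 0)
  [1] (λ.λ.1 0) (λ.λ.λ.1 0)
  [2] λ.(λ.λ.λ.1 0) 0
  [3] λ.λ.λ.1 0

Answer: after 3 steps: λ.λ.λ.1 0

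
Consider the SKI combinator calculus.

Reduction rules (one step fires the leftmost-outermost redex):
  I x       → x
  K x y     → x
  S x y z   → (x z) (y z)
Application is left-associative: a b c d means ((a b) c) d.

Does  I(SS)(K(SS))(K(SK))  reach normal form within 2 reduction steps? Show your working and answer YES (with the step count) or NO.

Answer: NO — after 2 steps the term is S(K(SK))(K(SS)(K(SK))), not yet normal

Working:
  start: I(SS)(K(SS))(K(SK))
  →1  SS(K(SS))(K(SK))
  →2  S(K(SK))(K(SS)(K(SK)))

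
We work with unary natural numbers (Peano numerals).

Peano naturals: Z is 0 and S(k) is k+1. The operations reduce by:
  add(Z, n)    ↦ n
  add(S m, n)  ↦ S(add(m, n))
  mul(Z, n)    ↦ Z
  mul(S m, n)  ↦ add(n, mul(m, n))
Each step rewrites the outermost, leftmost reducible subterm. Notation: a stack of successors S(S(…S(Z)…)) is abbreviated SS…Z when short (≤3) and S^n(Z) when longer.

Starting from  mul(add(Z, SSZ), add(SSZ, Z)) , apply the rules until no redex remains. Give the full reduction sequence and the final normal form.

  start: mul(add(Z, SSZ), add(SSZ, Z))
  step 1: mul(SSZ, add(SSZ, Z))
  step 2: add(add(SSZ, Z), mul(SZ, add(SSZ, Z)))
  step 3: add(S(add(SZ, Z)), mul(SZ, add(SSZ, Z)))
  step 4: S(add(add(SZ, Z), mul(SZ, add(SSZ, Z))))
  step 5: S(add(S(add(Z, Z)), mul(SZ, add(SSZ, Z))))
  step 6: S(S(add(add(Z, Z), mul(SZ, add(SSZ, Z)))))
  step 7: S(S(add(Z, mul(SZ, add(SSZ, Z)))))
  step 8: S(S(mul(SZ, add(SSZ, Z))))
  step 9: S(S(add(add(SSZ, Z), mul(Z, add(SSZ, Z)))))
  step 10: S(S(add(S(add(SZ, Z)), mul(Z, add(SSZ, Z)))))
  step 11: S(S(S(add(add(SZ, Z), mul(Z, add(SSZ, Z))))))
  step 12: S(S(S(add(S(add(Z, Z)), mul(Z, add(SSZ, Z))))))
  step 13: S(S(S(S(add(add(Z, Z), mul(Z, add(SSZ, Z)))))))
  step 14: S(S(S(S(add(Z, mul(Z, add(SSZ, Z)))))))
  step 15: S(S(S(S(mul(Z, add(SSZ, Z))))))
  step 16: S^4(Z)

Answer: normal form = S^4(Z)  (in 16 steps)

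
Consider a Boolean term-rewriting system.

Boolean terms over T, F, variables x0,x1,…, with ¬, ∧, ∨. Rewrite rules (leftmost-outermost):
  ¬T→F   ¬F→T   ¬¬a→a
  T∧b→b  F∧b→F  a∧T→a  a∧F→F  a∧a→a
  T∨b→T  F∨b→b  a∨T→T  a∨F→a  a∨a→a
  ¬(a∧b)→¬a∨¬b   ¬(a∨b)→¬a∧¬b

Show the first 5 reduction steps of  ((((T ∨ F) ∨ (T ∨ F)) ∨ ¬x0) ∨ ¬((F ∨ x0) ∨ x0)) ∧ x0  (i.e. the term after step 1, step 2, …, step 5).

Answer: after 5 steps: x0

Reduction:
  start: ((((T ∨ F) ∨ (T ∨ F)) ∨ ¬x0) ∨ ¬((F ∨ x0) ∨ x0)) ∧ x0
  [1] (((T ∨ F) ∨ ¬x0) ∨ ¬((F ∨ x0) ∨ x0)) ∧ x0
  [2] ((T ∨ ¬x0) ∨ ¬((F ∨ x0) ∨ x0)) ∧ x0
  [3] (T ∨ ¬((F ∨ x0) ∨ x0)) ∧ x0
  [4] T ∧ x0
  [5] x0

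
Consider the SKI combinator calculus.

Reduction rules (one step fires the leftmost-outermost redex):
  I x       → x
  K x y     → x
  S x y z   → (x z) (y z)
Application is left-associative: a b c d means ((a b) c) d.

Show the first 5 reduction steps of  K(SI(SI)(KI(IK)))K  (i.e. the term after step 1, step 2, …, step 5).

Answer: after 5 steps: SI(KI(IK))

Reduction:
  start: K(SI(SI)(KI(IK)))K
  →1  SI(SI)(KI(IK))
  →2  I(KI(IK))(SI(KI(IK)))
  →3  KI(IK)(SI(KI(IK)))
  →4  I(SI(KI(IK)))
  →5  SI(KI(IK))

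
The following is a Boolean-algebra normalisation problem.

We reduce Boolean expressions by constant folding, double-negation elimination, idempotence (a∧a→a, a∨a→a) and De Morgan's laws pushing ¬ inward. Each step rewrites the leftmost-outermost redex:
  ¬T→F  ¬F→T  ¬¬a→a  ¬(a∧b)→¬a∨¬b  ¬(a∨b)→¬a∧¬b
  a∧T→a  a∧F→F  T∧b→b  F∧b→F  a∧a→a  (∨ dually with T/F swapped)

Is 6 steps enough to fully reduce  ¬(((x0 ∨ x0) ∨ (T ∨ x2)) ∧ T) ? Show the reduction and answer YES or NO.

Answer: NO — after 6 steps the term is (¬x0 ∧ (F ∧ ¬x2)) ∨ ¬T, not yet normal

Reduction:
  start: ¬(((x0 ∨ x0) ∨ (T ∨ x2)) ∧ T)
  [1] ¬((x0 ∨ x0) ∨ (T ∨ x2)) ∨ ¬T
  [2] (¬(x0 ∨ x0) ∧ ¬(T ∨ x2)) ∨ ¬T
  [3] ((¬x0 ∧ ¬x0) ∧ ¬(T ∨ x2)) ∨ ¬T
  [4] (¬x0 ∧ ¬(T ∨ x2)) ∨ ¬T
  [5] (¬x0 ∧ (¬T ∧ ¬x2)) ∨ ¬T
  [6] (¬x0 ∧ (F ∧ ¬x2)) ∨ ¬T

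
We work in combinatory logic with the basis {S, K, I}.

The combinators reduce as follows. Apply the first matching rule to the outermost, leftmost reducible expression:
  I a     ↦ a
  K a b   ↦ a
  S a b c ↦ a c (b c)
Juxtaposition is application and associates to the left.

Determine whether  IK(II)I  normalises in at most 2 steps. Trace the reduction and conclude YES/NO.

Answer: NO — after 2 steps the term is II, not yet normal

Working:
  start: IK(II)I
  →1  K(II)I
  →2  II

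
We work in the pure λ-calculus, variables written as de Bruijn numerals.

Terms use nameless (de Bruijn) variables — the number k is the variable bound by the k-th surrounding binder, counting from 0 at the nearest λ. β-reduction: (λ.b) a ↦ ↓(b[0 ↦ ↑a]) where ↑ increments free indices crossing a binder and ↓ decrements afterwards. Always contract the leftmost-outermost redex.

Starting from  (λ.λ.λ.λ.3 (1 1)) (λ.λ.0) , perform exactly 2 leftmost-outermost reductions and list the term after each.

  start: (λ.λ.λ.λ.3 (1 1)) (λ.λ.0)
  →1  λ.λ.λ.(λ.λ.0) (1 1)
  →2  λ.λ.λ.λ.0

Answer: after 2 steps: λ.λ.λ.λ.0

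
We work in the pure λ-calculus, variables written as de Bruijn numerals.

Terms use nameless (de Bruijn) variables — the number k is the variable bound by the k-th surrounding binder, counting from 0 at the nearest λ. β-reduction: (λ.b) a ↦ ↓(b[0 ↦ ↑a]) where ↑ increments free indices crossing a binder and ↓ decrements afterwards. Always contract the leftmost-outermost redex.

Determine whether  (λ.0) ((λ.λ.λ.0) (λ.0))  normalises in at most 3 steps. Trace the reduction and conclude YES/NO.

  start: (λ.0) ((λ.λ.λ.0) (λ.0))
  →1  (λ.λ.λ.0) (λ.0)
  →2  λ.λ.0

Answer: YES — reaches normal form λ.λ.0 in 2 ≤ 3 steps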